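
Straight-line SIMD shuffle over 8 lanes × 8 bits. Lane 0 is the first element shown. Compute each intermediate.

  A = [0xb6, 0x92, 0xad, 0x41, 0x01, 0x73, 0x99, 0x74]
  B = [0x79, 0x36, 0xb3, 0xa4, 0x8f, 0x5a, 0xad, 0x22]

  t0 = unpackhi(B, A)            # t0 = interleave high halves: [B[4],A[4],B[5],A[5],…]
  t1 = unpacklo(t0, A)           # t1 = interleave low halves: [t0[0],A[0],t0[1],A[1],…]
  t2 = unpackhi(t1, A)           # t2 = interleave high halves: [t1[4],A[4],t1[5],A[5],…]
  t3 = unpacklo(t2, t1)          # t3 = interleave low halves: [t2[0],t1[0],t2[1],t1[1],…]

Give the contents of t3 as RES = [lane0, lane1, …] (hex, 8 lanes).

RES = [ 0x5a  0x8f  0x01  0xb6  0xad  0x01  0x73  0x92 ]

→ t0 |8f|01|5a|73|ad|99|22|74|
→ t1 |8f|b6|01|92|5a|ad|73|41|
→ t2 |5a|01|ad|73|73|99|41|74|
→ t3 |5a|8f|01|b6|ad|01|73|92|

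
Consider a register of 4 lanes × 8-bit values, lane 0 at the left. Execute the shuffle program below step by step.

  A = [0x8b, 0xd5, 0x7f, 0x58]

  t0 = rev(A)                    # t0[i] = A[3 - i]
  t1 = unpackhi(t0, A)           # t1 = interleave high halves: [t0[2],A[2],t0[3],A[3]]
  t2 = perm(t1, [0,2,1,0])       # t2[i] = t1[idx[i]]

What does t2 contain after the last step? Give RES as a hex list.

t0 = [0x58, 0x7f, 0xd5, 0x8b]
t1 = [0xd5, 0x7f, 0x8b, 0x58]
t2 = [0xd5, 0x8b, 0x7f, 0xd5]

RES = [0xd5, 0x8b, 0x7f, 0xd5]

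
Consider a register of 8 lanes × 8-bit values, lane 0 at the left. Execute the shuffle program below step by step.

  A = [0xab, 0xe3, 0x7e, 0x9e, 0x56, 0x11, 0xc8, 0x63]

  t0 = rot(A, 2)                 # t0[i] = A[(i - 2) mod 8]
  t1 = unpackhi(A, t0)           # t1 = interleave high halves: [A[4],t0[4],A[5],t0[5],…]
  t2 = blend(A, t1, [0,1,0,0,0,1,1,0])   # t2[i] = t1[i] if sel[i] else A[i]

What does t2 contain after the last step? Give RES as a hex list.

RES = [ 0xab  0x7e  0x7e  0x9e  0x56  0x56  0x63  0x63 ]

  t0: c8 63 ab e3 7e 9e 56 11
  t1: 56 7e 11 9e c8 56 63 11
  t2: ab 7e 7e 9e 56 56 63 63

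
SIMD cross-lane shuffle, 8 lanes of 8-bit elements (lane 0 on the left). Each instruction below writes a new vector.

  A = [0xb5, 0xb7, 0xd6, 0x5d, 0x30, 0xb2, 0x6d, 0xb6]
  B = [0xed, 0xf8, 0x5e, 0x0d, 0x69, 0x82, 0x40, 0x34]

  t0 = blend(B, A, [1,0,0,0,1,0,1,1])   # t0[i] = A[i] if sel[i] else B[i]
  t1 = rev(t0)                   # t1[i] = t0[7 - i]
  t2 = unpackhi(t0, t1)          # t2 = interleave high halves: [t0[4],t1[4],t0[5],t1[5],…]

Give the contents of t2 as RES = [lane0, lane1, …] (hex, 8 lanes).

t0 = [0xb5, 0xf8, 0x5e, 0x0d, 0x30, 0x82, 0x6d, 0xb6]
t1 = [0xb6, 0x6d, 0x82, 0x30, 0x0d, 0x5e, 0xf8, 0xb5]
t2 = [0x30, 0x0d, 0x82, 0x5e, 0x6d, 0xf8, 0xb6, 0xb5]

RES = [ 0x30  0x0d  0x82  0x5e  0x6d  0xf8  0xb6  0xb5 ]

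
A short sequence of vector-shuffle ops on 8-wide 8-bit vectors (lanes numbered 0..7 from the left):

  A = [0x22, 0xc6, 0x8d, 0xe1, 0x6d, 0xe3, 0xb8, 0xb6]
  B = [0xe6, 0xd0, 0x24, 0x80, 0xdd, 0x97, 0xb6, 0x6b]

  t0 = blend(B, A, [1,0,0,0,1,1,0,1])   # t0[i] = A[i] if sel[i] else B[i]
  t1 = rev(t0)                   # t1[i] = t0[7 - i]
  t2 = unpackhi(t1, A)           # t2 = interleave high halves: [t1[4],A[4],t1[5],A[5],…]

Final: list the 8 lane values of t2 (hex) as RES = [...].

→ t0 |22|d0|24|80|6d|e3|b6|b6|
→ t1 |b6|b6|e3|6d|80|24|d0|22|
→ t2 |80|6d|24|e3|d0|b8|22|b6|

RES = [ 0x80  0x6d  0x24  0xe3  0xd0  0xb8  0x22  0xb6 ]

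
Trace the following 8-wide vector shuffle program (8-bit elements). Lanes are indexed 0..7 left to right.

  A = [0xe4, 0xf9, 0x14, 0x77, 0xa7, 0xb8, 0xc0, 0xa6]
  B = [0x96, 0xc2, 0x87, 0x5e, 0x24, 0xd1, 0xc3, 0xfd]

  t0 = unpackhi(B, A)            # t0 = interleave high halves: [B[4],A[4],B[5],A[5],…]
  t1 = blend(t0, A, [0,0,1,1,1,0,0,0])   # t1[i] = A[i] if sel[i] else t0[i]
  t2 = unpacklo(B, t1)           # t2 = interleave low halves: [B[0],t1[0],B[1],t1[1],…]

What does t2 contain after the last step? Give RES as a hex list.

t0 = [0x24, 0xa7, 0xd1, 0xb8, 0xc3, 0xc0, 0xfd, 0xa6]
t1 = [0x24, 0xa7, 0x14, 0x77, 0xa7, 0xc0, 0xfd, 0xa6]
t2 = [0x96, 0x24, 0xc2, 0xa7, 0x87, 0x14, 0x5e, 0x77]

RES = [0x96, 0x24, 0xc2, 0xa7, 0x87, 0x14, 0x5e, 0x77]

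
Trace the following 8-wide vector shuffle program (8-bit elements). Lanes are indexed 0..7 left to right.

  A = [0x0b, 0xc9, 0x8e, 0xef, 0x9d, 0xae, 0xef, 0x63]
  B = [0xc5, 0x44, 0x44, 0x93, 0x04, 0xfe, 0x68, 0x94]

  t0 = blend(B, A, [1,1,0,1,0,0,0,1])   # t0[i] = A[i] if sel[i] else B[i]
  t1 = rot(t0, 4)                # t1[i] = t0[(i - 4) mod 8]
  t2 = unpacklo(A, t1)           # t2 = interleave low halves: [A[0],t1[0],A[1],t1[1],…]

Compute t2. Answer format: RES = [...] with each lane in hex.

RES = [0x0b, 0x04, 0xc9, 0xfe, 0x8e, 0x68, 0xef, 0x63]

→ t0 |0b|c9|44|ef|04|fe|68|63|
→ t1 |04|fe|68|63|0b|c9|44|ef|
→ t2 |0b|04|c9|fe|8e|68|ef|63|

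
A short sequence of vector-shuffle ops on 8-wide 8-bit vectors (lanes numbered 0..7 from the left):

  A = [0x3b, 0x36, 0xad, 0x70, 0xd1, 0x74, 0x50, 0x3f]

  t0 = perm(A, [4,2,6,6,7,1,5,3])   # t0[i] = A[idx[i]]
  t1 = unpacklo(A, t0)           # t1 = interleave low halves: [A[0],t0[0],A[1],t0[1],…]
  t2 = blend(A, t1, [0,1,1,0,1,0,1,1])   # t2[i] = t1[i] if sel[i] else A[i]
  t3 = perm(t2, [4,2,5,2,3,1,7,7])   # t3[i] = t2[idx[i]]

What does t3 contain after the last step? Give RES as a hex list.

RES = [ 0xad  0x36  0x74  0x36  0x70  0xd1  0x50  0x50 ]

→ t0 |d1|ad|50|50|3f|36|74|70|
→ t1 |3b|d1|36|ad|ad|50|70|50|
→ t2 |3b|d1|36|70|ad|74|70|50|
→ t3 |ad|36|74|36|70|d1|50|50|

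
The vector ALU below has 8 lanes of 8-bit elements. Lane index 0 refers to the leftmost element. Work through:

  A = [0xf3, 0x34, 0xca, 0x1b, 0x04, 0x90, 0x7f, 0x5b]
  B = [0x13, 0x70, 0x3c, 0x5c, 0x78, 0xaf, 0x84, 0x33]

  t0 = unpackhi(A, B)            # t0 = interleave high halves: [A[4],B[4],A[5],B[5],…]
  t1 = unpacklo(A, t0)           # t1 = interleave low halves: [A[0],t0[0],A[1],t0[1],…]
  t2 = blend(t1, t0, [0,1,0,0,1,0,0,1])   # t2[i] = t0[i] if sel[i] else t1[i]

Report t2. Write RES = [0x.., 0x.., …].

→ t0 |04|78|90|af|7f|84|5b|33|
→ t1 |f3|04|34|78|ca|90|1b|af|
→ t2 |f3|78|34|78|7f|90|1b|33|

RES = [ 0xf3  0x78  0x34  0x78  0x7f  0x90  0x1b  0x33 ]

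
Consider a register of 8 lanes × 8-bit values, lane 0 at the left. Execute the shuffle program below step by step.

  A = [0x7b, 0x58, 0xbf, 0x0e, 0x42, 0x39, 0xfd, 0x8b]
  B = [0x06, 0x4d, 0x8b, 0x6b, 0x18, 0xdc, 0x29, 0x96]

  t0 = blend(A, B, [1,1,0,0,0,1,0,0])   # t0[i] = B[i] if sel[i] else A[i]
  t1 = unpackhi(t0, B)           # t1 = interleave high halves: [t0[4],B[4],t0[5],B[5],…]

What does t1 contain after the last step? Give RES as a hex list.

RES = [0x42, 0x18, 0xdc, 0xdc, 0xfd, 0x29, 0x8b, 0x96]

→ t0 |06|4d|bf|0e|42|dc|fd|8b|
→ t1 |42|18|dc|dc|fd|29|8b|96|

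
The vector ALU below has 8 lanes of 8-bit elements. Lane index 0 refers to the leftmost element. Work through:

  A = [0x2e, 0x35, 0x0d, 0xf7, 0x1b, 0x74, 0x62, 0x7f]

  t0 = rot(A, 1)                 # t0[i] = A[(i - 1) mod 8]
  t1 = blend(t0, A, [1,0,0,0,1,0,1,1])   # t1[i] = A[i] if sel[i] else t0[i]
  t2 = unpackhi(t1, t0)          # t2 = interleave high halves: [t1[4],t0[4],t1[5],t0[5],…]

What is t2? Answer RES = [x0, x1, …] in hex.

→ t0 |7f|2e|35|0d|f7|1b|74|62|
→ t1 |2e|2e|35|0d|1b|1b|62|7f|
→ t2 |1b|f7|1b|1b|62|74|7f|62|

RES = [ 0x1b  0xf7  0x1b  0x1b  0x62  0x74  0x7f  0x62 ]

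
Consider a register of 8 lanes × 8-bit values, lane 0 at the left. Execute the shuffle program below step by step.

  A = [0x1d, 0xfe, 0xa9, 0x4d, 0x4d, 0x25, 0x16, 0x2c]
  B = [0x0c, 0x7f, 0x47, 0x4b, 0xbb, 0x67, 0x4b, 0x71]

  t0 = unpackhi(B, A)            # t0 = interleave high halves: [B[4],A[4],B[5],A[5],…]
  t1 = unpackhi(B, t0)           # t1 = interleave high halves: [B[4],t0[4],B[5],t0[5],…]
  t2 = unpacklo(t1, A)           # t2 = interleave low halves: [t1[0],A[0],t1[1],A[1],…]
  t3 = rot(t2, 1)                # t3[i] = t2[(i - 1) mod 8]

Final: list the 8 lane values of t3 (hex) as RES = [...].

t0 = [0xbb, 0x4d, 0x67, 0x25, 0x4b, 0x16, 0x71, 0x2c]
t1 = [0xbb, 0x4b, 0x67, 0x16, 0x4b, 0x71, 0x71, 0x2c]
t2 = [0xbb, 0x1d, 0x4b, 0xfe, 0x67, 0xa9, 0x16, 0x4d]
t3 = [0x4d, 0xbb, 0x1d, 0x4b, 0xfe, 0x67, 0xa9, 0x16]

RES = [0x4d, 0xbb, 0x1d, 0x4b, 0xfe, 0x67, 0xa9, 0x16]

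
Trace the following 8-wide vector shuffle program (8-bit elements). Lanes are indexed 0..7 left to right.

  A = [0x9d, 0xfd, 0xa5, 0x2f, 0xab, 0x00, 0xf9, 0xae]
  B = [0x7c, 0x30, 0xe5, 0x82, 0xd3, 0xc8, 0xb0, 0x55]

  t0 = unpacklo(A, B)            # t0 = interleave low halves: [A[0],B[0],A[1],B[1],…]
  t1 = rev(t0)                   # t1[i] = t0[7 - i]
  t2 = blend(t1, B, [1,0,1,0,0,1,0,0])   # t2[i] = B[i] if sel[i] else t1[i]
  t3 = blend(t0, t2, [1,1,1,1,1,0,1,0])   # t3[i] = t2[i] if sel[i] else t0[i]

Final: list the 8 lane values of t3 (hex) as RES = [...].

→ t0 |9d|7c|fd|30|a5|e5|2f|82|
→ t1 |82|2f|e5|a5|30|fd|7c|9d|
→ t2 |7c|2f|e5|a5|30|c8|7c|9d|
→ t3 |7c|2f|e5|a5|30|e5|7c|82|

RES = [ 0x7c  0x2f  0xe5  0xa5  0x30  0xe5  0x7c  0x82 ]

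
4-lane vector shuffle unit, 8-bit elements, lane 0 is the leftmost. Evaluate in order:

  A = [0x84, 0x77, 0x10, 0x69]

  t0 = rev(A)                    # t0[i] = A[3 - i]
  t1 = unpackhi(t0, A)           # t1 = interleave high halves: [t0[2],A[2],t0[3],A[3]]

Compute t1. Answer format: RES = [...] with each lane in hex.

→ t0 |69|10|77|84|
→ t1 |77|10|84|69|

RES = [0x77, 0x10, 0x84, 0x69]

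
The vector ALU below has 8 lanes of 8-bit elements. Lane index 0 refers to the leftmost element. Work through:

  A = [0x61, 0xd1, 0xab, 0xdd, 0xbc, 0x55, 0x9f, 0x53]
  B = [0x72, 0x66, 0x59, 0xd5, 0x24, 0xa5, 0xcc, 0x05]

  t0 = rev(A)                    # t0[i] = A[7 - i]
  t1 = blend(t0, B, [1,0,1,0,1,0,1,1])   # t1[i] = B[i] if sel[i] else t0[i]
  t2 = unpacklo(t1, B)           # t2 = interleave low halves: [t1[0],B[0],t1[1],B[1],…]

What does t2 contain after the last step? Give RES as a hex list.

RES = [ 0x72  0x72  0x9f  0x66  0x59  0x59  0xbc  0xd5 ]

t0 = [0x53, 0x9f, 0x55, 0xbc, 0xdd, 0xab, 0xd1, 0x61]
t1 = [0x72, 0x9f, 0x59, 0xbc, 0x24, 0xab, 0xcc, 0x05]
t2 = [0x72, 0x72, 0x9f, 0x66, 0x59, 0x59, 0xbc, 0xd5]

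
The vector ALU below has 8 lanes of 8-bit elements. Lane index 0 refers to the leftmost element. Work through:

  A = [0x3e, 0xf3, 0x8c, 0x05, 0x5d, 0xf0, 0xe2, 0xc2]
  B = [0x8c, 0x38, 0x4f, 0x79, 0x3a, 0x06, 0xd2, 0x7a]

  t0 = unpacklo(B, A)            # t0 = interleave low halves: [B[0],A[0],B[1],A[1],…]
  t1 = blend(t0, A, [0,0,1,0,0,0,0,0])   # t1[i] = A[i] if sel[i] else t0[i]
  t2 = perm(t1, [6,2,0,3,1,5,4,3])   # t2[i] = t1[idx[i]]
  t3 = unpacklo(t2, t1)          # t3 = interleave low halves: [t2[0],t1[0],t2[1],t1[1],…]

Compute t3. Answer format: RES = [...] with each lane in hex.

RES = [ 0x79  0x8c  0x8c  0x3e  0x8c  0x8c  0xf3  0xf3 ]

t0 = [0x8c, 0x3e, 0x38, 0xf3, 0x4f, 0x8c, 0x79, 0x05]
t1 = [0x8c, 0x3e, 0x8c, 0xf3, 0x4f, 0x8c, 0x79, 0x05]
t2 = [0x79, 0x8c, 0x8c, 0xf3, 0x3e, 0x8c, 0x4f, 0xf3]
t3 = [0x79, 0x8c, 0x8c, 0x3e, 0x8c, 0x8c, 0xf3, 0xf3]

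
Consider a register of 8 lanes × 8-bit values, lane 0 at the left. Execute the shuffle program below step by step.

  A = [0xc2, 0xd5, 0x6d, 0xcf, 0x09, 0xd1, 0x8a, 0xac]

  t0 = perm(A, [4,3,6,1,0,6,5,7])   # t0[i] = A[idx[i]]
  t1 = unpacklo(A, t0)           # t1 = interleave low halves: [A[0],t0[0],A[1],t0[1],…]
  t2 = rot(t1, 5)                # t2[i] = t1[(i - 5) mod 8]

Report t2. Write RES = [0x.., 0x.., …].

t0 = [0x09, 0xcf, 0x8a, 0xd5, 0xc2, 0x8a, 0xd1, 0xac]
t1 = [0xc2, 0x09, 0xd5, 0xcf, 0x6d, 0x8a, 0xcf, 0xd5]
t2 = [0xcf, 0x6d, 0x8a, 0xcf, 0xd5, 0xc2, 0x09, 0xd5]

RES = [ 0xcf  0x6d  0x8a  0xcf  0xd5  0xc2  0x09  0xd5 ]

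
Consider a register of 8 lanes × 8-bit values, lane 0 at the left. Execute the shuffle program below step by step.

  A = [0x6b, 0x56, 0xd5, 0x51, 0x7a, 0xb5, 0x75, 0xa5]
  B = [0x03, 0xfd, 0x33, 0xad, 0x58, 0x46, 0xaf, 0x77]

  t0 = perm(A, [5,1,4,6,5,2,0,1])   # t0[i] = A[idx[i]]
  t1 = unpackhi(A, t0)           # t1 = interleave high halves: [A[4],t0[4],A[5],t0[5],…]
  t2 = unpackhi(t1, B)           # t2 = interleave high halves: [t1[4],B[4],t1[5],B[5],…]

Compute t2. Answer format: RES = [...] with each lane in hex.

RES = [ 0x75  0x58  0x6b  0x46  0xa5  0xaf  0x56  0x77 ]

  t0: b5 56 7a 75 b5 d5 6b 56
  t1: 7a b5 b5 d5 75 6b a5 56
  t2: 75 58 6b 46 a5 af 56 77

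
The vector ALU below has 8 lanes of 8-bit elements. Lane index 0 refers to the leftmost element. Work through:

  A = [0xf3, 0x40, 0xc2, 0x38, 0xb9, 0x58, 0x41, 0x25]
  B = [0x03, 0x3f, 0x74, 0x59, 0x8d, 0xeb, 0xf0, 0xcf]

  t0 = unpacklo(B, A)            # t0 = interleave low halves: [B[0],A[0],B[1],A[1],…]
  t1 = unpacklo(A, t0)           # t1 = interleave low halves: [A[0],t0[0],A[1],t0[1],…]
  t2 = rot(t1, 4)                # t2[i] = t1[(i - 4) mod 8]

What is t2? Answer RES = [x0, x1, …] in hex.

RES = [0xc2, 0x3f, 0x38, 0x40, 0xf3, 0x03, 0x40, 0xf3]

  t0: 03 f3 3f 40 74 c2 59 38
  t1: f3 03 40 f3 c2 3f 38 40
  t2: c2 3f 38 40 f3 03 40 f3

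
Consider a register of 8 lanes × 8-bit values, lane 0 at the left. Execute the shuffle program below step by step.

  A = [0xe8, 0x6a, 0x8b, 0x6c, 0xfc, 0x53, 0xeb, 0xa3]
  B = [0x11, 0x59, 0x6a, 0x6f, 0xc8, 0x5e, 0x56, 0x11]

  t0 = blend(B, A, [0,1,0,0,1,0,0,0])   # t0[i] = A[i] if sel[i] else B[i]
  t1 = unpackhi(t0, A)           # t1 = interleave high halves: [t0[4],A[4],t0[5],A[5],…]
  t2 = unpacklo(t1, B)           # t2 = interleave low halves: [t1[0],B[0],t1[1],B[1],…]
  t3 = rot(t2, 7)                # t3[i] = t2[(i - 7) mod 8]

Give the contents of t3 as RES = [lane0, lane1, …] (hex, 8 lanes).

→ t0 |11|6a|6a|6f|fc|5e|56|11|
→ t1 |fc|fc|5e|53|56|eb|11|a3|
→ t2 |fc|11|fc|59|5e|6a|53|6f|
→ t3 |11|fc|59|5e|6a|53|6f|fc|

RES = [ 0x11  0xfc  0x59  0x5e  0x6a  0x53  0x6f  0xfc ]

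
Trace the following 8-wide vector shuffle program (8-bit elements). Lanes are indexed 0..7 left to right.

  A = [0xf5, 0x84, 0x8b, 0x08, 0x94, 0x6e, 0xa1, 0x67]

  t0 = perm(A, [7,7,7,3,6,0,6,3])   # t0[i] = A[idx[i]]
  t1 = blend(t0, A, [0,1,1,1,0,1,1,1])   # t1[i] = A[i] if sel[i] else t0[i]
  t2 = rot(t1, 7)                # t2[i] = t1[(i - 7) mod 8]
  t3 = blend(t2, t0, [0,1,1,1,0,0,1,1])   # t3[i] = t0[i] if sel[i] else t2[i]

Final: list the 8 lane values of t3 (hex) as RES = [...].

RES = [0x84, 0x67, 0x67, 0x08, 0x6e, 0xa1, 0xa1, 0x08]

  t0: 67 67 67 08 a1 f5 a1 08
  t1: 67 84 8b 08 a1 6e a1 67
  t2: 84 8b 08 a1 6e a1 67 67
  t3: 84 67 67 08 6e a1 a1 08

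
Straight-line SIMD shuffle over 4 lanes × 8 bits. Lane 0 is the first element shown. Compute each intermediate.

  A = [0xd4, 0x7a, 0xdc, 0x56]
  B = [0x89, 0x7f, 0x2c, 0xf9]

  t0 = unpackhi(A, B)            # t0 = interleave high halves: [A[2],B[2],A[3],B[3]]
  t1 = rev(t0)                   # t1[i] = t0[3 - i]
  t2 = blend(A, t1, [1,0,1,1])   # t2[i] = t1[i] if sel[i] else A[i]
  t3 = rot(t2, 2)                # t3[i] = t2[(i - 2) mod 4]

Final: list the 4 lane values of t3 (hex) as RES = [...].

RES = [ 0x2c  0xdc  0xf9  0x7a ]

→ t0 |dc|2c|56|f9|
→ t1 |f9|56|2c|dc|
→ t2 |f9|7a|2c|dc|
→ t3 |2c|dc|f9|7a|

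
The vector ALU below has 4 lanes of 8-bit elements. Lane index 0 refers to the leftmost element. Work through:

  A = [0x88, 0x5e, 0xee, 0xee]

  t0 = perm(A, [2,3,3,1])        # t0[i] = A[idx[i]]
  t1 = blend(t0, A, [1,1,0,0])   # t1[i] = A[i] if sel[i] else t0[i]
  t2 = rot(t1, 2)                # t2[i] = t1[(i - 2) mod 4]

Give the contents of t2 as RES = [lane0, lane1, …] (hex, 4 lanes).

RES = [0xee, 0x5e, 0x88, 0x5e]

→ t0 |ee|ee|ee|5e|
→ t1 |88|5e|ee|5e|
→ t2 |ee|5e|88|5e|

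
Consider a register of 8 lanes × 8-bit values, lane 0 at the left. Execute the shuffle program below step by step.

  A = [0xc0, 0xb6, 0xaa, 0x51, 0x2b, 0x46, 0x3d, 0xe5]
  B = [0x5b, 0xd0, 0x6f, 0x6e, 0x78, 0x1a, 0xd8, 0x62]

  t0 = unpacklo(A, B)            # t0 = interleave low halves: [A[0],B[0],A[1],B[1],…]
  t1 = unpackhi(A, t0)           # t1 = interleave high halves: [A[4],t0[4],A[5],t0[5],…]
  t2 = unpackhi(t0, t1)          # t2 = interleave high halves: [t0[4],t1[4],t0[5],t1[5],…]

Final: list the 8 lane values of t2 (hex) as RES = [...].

RES = [ 0xaa  0x3d  0x6f  0x51  0x51  0xe5  0x6e  0x6e ]

  t0: c0 5b b6 d0 aa 6f 51 6e
  t1: 2b aa 46 6f 3d 51 e5 6e
  t2: aa 3d 6f 51 51 e5 6e 6e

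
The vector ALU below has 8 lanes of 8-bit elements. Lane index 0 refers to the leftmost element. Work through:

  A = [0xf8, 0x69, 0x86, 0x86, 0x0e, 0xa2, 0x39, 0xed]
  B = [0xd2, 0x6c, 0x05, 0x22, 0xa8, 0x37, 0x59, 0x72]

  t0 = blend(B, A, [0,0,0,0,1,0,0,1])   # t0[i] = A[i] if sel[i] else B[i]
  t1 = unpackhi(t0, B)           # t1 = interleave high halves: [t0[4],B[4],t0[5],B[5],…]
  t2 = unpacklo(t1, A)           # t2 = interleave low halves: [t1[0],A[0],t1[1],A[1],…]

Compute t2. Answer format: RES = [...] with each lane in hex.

RES = [ 0x0e  0xf8  0xa8  0x69  0x37  0x86  0x37  0x86 ]

  t0: d2 6c 05 22 0e 37 59 ed
  t1: 0e a8 37 37 59 59 ed 72
  t2: 0e f8 a8 69 37 86 37 86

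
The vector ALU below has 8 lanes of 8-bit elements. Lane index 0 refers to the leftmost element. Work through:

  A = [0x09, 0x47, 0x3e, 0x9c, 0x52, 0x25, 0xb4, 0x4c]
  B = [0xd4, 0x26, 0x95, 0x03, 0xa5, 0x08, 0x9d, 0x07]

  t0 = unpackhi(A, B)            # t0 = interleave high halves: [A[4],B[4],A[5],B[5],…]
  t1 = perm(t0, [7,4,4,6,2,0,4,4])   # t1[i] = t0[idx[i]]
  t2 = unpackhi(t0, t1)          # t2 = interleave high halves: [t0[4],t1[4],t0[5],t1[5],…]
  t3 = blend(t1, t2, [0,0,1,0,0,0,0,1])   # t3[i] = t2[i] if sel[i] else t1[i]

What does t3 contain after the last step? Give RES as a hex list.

RES = [0x07, 0xb4, 0x9d, 0x4c, 0x25, 0x52, 0xb4, 0xb4]

→ t0 |52|a5|25|08|b4|9d|4c|07|
→ t1 |07|b4|b4|4c|25|52|b4|b4|
→ t2 |b4|25|9d|52|4c|b4|07|b4|
→ t3 |07|b4|9d|4c|25|52|b4|b4|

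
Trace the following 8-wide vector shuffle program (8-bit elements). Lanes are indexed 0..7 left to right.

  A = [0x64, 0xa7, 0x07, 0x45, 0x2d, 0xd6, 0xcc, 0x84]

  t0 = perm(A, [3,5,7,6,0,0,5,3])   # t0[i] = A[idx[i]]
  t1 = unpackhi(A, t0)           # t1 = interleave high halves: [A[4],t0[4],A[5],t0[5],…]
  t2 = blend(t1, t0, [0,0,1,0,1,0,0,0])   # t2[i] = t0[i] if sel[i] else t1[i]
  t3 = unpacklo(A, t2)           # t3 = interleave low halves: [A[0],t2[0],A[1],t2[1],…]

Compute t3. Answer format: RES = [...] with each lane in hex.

RES = [ 0x64  0x2d  0xa7  0x64  0x07  0x84  0x45  0x64 ]

t0 = [0x45, 0xd6, 0x84, 0xcc, 0x64, 0x64, 0xd6, 0x45]
t1 = [0x2d, 0x64, 0xd6, 0x64, 0xcc, 0xd6, 0x84, 0x45]
t2 = [0x2d, 0x64, 0x84, 0x64, 0x64, 0xd6, 0x84, 0x45]
t3 = [0x64, 0x2d, 0xa7, 0x64, 0x07, 0x84, 0x45, 0x64]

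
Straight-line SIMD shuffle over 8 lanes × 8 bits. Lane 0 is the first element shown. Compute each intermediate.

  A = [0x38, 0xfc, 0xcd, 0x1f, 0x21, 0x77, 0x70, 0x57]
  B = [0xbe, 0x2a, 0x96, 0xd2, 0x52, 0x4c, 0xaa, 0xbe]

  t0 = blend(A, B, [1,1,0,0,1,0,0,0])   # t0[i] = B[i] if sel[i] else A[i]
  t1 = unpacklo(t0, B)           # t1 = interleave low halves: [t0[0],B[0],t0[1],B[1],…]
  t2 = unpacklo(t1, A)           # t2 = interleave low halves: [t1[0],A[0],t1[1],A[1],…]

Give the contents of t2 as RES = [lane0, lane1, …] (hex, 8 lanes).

t0 = [0xbe, 0x2a, 0xcd, 0x1f, 0x52, 0x77, 0x70, 0x57]
t1 = [0xbe, 0xbe, 0x2a, 0x2a, 0xcd, 0x96, 0x1f, 0xd2]
t2 = [0xbe, 0x38, 0xbe, 0xfc, 0x2a, 0xcd, 0x2a, 0x1f]

RES = [0xbe, 0x38, 0xbe, 0xfc, 0x2a, 0xcd, 0x2a, 0x1f]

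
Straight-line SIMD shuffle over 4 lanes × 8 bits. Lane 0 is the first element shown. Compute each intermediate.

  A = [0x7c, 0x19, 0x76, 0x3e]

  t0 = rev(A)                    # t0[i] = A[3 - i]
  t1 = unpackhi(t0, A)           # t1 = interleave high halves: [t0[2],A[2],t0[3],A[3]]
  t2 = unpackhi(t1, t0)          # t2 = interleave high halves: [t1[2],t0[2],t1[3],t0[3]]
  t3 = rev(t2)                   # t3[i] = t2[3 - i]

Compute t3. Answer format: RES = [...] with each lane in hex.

RES = [ 0x7c  0x3e  0x19  0x7c ]

  t0: 3e 76 19 7c
  t1: 19 76 7c 3e
  t2: 7c 19 3e 7c
  t3: 7c 3e 19 7c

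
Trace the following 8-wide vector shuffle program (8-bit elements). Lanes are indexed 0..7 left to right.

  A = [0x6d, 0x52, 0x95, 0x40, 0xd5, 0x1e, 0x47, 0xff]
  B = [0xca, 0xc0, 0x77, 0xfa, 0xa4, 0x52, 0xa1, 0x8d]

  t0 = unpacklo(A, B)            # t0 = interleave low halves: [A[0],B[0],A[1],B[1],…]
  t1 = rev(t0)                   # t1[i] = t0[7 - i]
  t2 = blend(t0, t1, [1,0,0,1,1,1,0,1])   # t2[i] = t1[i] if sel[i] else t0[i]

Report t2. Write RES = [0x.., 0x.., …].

RES = [ 0xfa  0xca  0x52  0x95  0xc0  0x52  0x40  0x6d ]

→ t0 |6d|ca|52|c0|95|77|40|fa|
→ t1 |fa|40|77|95|c0|52|ca|6d|
→ t2 |fa|ca|52|95|c0|52|40|6d|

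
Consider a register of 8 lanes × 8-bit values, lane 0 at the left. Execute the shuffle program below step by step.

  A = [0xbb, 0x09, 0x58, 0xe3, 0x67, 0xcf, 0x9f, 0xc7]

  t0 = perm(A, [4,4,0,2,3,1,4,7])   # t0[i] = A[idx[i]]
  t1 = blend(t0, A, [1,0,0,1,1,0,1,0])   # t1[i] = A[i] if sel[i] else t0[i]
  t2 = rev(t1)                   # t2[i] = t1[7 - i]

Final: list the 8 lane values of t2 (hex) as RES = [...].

RES = [0xc7, 0x9f, 0x09, 0x67, 0xe3, 0xbb, 0x67, 0xbb]

→ t0 |67|67|bb|58|e3|09|67|c7|
→ t1 |bb|67|bb|e3|67|09|9f|c7|
→ t2 |c7|9f|09|67|e3|bb|67|bb|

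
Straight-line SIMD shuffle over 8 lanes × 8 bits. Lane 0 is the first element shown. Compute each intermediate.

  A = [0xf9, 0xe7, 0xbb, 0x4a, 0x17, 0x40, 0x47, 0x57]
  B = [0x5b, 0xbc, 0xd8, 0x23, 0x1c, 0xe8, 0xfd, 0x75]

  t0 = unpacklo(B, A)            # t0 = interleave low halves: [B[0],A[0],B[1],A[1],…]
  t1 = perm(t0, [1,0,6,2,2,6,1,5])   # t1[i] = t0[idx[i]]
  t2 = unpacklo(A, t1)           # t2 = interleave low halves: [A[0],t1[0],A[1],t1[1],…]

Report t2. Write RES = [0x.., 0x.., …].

RES = [0xf9, 0xf9, 0xe7, 0x5b, 0xbb, 0x23, 0x4a, 0xbc]

t0 = [0x5b, 0xf9, 0xbc, 0xe7, 0xd8, 0xbb, 0x23, 0x4a]
t1 = [0xf9, 0x5b, 0x23, 0xbc, 0xbc, 0x23, 0xf9, 0xbb]
t2 = [0xf9, 0xf9, 0xe7, 0x5b, 0xbb, 0x23, 0x4a, 0xbc]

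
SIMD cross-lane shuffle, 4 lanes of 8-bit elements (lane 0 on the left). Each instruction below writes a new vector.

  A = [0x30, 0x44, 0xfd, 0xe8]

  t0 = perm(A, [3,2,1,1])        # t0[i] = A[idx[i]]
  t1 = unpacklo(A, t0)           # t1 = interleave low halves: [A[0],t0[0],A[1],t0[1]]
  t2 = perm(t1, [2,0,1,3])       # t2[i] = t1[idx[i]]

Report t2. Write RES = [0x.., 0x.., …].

RES = [ 0x44  0x30  0xe8  0xfd ]

→ t0 |e8|fd|44|44|
→ t1 |30|e8|44|fd|
→ t2 |44|30|e8|fd|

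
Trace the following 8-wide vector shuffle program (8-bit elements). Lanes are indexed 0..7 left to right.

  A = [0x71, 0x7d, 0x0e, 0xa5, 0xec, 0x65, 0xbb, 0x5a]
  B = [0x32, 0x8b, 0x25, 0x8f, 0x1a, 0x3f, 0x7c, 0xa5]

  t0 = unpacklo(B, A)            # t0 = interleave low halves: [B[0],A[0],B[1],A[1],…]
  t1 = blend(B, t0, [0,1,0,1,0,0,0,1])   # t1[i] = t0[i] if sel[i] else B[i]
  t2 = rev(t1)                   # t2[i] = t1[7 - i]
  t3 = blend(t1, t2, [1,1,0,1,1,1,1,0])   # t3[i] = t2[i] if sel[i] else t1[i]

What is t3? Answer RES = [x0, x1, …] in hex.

RES = [0xa5, 0x7c, 0x25, 0x1a, 0x7d, 0x25, 0x71, 0xa5]

→ t0 |32|71|8b|7d|25|0e|8f|a5|
→ t1 |32|71|25|7d|1a|3f|7c|a5|
→ t2 |a5|7c|3f|1a|7d|25|71|32|
→ t3 |a5|7c|25|1a|7d|25|71|a5|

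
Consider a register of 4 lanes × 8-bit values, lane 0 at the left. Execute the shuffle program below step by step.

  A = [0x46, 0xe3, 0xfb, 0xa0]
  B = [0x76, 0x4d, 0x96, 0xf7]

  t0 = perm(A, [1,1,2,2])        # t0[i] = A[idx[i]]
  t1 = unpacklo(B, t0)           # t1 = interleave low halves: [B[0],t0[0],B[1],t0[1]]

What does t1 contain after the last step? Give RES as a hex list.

t0 = [0xe3, 0xe3, 0xfb, 0xfb]
t1 = [0x76, 0xe3, 0x4d, 0xe3]

RES = [0x76, 0xe3, 0x4d, 0xe3]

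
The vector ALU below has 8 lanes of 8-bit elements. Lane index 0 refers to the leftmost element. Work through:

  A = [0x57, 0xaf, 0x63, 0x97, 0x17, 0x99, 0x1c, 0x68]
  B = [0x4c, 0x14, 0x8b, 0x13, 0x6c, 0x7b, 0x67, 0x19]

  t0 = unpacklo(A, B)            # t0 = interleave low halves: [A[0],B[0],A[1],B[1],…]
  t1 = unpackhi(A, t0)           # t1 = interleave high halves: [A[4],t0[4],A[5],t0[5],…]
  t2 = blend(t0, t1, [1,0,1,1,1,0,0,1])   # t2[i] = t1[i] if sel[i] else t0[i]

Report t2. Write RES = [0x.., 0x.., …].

RES = [0x17, 0x4c, 0x99, 0x8b, 0x1c, 0x8b, 0x97, 0x13]

t0 = [0x57, 0x4c, 0xaf, 0x14, 0x63, 0x8b, 0x97, 0x13]
t1 = [0x17, 0x63, 0x99, 0x8b, 0x1c, 0x97, 0x68, 0x13]
t2 = [0x17, 0x4c, 0x99, 0x8b, 0x1c, 0x8b, 0x97, 0x13]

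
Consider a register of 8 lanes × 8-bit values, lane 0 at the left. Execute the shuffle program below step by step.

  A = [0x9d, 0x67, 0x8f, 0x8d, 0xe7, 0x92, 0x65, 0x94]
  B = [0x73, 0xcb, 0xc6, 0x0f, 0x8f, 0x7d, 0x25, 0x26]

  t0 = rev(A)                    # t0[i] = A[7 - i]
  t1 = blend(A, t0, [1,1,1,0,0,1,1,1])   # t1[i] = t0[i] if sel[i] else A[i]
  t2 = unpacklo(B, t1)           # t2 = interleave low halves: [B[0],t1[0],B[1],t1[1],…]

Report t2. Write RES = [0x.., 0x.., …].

→ t0 |94|65|92|e7|8d|8f|67|9d|
→ t1 |94|65|92|8d|e7|8f|67|9d|
→ t2 |73|94|cb|65|c6|92|0f|8d|

RES = [ 0x73  0x94  0xcb  0x65  0xc6  0x92  0x0f  0x8d ]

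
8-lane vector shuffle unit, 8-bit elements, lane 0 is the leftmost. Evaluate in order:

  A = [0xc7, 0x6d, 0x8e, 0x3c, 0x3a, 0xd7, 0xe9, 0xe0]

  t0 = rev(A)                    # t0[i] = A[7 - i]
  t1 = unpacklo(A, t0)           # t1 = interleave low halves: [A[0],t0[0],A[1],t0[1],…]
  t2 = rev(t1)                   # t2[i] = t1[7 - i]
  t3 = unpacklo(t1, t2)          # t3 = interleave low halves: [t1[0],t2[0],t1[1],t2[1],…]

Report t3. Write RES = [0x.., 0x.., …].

→ t0 |e0|e9|d7|3a|3c|8e|6d|c7|
→ t1 |c7|e0|6d|e9|8e|d7|3c|3a|
→ t2 |3a|3c|d7|8e|e9|6d|e0|c7|
→ t3 |c7|3a|e0|3c|6d|d7|e9|8e|

RES = [0xc7, 0x3a, 0xe0, 0x3c, 0x6d, 0xd7, 0xe9, 0x8e]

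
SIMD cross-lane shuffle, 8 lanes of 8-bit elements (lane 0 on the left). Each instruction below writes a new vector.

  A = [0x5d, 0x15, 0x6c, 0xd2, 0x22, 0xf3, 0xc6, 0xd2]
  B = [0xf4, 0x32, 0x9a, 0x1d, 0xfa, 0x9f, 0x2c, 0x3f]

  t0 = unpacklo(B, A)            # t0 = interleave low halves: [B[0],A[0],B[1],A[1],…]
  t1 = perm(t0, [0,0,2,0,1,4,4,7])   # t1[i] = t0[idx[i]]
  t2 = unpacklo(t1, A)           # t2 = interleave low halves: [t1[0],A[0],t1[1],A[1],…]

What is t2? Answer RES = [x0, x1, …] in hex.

t0 = [0xf4, 0x5d, 0x32, 0x15, 0x9a, 0x6c, 0x1d, 0xd2]
t1 = [0xf4, 0xf4, 0x32, 0xf4, 0x5d, 0x9a, 0x9a, 0xd2]
t2 = [0xf4, 0x5d, 0xf4, 0x15, 0x32, 0x6c, 0xf4, 0xd2]

RES = [0xf4, 0x5d, 0xf4, 0x15, 0x32, 0x6c, 0xf4, 0xd2]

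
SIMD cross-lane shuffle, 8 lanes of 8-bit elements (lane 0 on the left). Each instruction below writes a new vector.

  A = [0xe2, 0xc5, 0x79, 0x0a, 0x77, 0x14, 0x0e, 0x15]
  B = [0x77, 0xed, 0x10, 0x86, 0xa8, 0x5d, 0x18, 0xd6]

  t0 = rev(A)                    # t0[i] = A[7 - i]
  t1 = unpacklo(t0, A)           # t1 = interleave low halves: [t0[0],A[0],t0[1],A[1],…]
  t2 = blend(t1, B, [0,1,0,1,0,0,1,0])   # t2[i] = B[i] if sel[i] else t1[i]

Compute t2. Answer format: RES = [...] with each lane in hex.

→ t0 |15|0e|14|77|0a|79|c5|e2|
→ t1 |15|e2|0e|c5|14|79|77|0a|
→ t2 |15|ed|0e|86|14|79|18|0a|

RES = [ 0x15  0xed  0x0e  0x86  0x14  0x79  0x18  0x0a ]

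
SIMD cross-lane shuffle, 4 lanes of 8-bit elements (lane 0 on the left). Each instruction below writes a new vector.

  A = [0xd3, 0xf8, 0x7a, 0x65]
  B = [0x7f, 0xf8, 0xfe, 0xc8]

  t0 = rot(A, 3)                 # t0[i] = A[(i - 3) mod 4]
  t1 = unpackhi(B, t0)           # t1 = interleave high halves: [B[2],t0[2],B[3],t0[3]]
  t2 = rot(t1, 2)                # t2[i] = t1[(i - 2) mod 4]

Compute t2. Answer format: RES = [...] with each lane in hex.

RES = [0xc8, 0xd3, 0xfe, 0x65]

  t0: f8 7a 65 d3
  t1: fe 65 c8 d3
  t2: c8 d3 fe 65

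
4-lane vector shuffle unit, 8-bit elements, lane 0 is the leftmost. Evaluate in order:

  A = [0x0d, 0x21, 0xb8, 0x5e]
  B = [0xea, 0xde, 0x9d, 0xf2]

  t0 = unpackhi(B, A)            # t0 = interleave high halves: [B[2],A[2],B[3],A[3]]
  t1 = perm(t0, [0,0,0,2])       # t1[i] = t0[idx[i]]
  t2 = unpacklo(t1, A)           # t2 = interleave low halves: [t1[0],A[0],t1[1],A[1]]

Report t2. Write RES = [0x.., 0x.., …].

RES = [ 0x9d  0x0d  0x9d  0x21 ]

→ t0 |9d|b8|f2|5e|
→ t1 |9d|9d|9d|f2|
→ t2 |9d|0d|9d|21|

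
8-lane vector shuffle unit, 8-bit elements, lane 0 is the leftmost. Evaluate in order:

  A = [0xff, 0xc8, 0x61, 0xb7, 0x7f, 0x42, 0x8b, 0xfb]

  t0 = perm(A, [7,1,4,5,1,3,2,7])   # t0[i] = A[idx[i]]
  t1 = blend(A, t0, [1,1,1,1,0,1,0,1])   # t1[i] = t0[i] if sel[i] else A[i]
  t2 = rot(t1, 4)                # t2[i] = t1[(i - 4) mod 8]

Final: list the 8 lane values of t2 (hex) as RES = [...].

RES = [ 0x7f  0xb7  0x8b  0xfb  0xfb  0xc8  0x7f  0x42 ]

→ t0 |fb|c8|7f|42|c8|b7|61|fb|
→ t1 |fb|c8|7f|42|7f|b7|8b|fb|
→ t2 |7f|b7|8b|fb|fb|c8|7f|42|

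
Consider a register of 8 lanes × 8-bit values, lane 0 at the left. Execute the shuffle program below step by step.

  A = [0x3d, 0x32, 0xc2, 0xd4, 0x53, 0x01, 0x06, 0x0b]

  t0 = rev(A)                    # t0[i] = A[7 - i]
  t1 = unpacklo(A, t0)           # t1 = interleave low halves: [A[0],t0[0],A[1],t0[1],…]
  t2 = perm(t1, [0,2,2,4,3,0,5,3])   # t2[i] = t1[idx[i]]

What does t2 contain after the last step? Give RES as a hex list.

t0 = [0x0b, 0x06, 0x01, 0x53, 0xd4, 0xc2, 0x32, 0x3d]
t1 = [0x3d, 0x0b, 0x32, 0x06, 0xc2, 0x01, 0xd4, 0x53]
t2 = [0x3d, 0x32, 0x32, 0xc2, 0x06, 0x3d, 0x01, 0x06]

RES = [0x3d, 0x32, 0x32, 0xc2, 0x06, 0x3d, 0x01, 0x06]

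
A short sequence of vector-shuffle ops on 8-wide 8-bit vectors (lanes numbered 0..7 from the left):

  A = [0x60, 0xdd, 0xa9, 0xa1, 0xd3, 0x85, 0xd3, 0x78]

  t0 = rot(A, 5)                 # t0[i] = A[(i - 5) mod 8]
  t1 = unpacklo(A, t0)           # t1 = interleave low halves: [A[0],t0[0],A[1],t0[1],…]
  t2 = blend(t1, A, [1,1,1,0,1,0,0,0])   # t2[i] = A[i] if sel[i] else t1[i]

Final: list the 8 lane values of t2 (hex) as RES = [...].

→ t0 |a1|d3|85|d3|78|60|dd|a9|
→ t1 |60|a1|dd|d3|a9|85|a1|d3|
→ t2 |60|dd|a9|d3|d3|85|a1|d3|

RES = [ 0x60  0xdd  0xa9  0xd3  0xd3  0x85  0xa1  0xd3 ]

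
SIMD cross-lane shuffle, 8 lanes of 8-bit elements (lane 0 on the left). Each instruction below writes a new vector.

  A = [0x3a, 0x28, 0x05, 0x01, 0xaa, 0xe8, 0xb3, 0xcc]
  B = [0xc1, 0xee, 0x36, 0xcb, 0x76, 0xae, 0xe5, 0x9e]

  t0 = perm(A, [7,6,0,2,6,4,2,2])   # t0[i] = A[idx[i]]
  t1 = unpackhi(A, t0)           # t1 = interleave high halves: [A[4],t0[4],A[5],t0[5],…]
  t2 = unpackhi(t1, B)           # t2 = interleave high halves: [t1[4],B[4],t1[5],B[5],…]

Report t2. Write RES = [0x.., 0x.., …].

→ t0 |cc|b3|3a|05|b3|aa|05|05|
→ t1 |aa|b3|e8|aa|b3|05|cc|05|
→ t2 |b3|76|05|ae|cc|e5|05|9e|

RES = [0xb3, 0x76, 0x05, 0xae, 0xcc, 0xe5, 0x05, 0x9e]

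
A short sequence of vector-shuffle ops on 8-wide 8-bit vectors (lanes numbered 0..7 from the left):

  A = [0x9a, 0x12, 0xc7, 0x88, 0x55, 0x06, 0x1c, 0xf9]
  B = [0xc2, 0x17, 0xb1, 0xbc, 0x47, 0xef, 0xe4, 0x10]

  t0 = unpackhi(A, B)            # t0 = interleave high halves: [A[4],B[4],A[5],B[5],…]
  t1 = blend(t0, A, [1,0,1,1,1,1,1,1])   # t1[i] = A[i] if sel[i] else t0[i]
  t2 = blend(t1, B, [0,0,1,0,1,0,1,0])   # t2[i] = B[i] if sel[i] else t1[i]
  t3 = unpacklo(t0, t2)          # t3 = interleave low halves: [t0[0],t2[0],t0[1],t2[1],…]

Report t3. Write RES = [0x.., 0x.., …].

t0 = [0x55, 0x47, 0x06, 0xef, 0x1c, 0xe4, 0xf9, 0x10]
t1 = [0x9a, 0x47, 0xc7, 0x88, 0x55, 0x06, 0x1c, 0xf9]
t2 = [0x9a, 0x47, 0xb1, 0x88, 0x47, 0x06, 0xe4, 0xf9]
t3 = [0x55, 0x9a, 0x47, 0x47, 0x06, 0xb1, 0xef, 0x88]

RES = [ 0x55  0x9a  0x47  0x47  0x06  0xb1  0xef  0x88 ]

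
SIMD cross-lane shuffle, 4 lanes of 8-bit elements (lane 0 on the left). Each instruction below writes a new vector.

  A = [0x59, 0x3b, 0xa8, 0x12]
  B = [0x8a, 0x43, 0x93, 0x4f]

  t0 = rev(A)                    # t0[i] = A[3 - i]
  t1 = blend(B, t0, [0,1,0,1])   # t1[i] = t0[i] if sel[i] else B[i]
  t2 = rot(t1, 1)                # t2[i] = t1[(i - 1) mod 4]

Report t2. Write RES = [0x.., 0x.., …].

RES = [0x59, 0x8a, 0xa8, 0x93]

→ t0 |12|a8|3b|59|
→ t1 |8a|a8|93|59|
→ t2 |59|8a|a8|93|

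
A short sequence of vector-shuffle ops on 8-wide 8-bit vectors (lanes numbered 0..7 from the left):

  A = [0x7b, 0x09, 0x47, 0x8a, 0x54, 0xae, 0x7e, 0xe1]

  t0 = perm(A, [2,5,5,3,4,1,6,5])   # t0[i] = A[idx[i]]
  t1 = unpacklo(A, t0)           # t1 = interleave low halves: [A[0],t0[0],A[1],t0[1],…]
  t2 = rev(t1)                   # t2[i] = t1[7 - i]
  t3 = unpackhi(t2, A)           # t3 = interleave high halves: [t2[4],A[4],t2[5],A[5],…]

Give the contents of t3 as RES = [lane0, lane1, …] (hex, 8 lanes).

→ t0 |47|ae|ae|8a|54|09|7e|ae|
→ t1 |7b|47|09|ae|47|ae|8a|8a|
→ t2 |8a|8a|ae|47|ae|09|47|7b|
→ t3 |ae|54|09|ae|47|7e|7b|e1|

RES = [ 0xae  0x54  0x09  0xae  0x47  0x7e  0x7b  0xe1 ]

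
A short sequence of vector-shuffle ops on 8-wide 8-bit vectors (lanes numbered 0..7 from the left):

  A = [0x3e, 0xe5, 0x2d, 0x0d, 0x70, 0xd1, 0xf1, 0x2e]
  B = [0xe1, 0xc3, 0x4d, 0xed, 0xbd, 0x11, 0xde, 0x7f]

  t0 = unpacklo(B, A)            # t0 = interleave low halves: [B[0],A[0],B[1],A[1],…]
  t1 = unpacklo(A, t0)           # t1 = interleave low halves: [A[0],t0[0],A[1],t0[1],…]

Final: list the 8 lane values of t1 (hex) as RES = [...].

RES = [ 0x3e  0xe1  0xe5  0x3e  0x2d  0xc3  0x0d  0xe5 ]

t0 = [0xe1, 0x3e, 0xc3, 0xe5, 0x4d, 0x2d, 0xed, 0x0d]
t1 = [0x3e, 0xe1, 0xe5, 0x3e, 0x2d, 0xc3, 0x0d, 0xe5]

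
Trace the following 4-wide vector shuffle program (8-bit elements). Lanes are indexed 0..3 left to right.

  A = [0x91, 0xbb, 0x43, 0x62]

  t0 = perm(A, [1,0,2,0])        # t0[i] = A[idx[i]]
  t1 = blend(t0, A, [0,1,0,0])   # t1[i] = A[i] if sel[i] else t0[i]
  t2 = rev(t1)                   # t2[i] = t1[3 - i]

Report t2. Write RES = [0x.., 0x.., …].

t0 = [0xbb, 0x91, 0x43, 0x91]
t1 = [0xbb, 0xbb, 0x43, 0x91]
t2 = [0x91, 0x43, 0xbb, 0xbb]

RES = [0x91, 0x43, 0xbb, 0xbb]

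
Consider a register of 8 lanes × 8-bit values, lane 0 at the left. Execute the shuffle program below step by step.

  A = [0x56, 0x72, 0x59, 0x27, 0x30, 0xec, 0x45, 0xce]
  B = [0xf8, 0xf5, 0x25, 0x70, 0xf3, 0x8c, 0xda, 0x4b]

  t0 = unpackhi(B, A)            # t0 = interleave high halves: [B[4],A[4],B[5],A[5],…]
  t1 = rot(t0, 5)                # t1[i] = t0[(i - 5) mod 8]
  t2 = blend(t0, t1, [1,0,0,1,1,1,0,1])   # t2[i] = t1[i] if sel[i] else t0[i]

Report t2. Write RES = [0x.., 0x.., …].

  t0: f3 30 8c ec da 45 4b ce
  t1: ec da 45 4b ce f3 30 8c
  t2: ec 30 8c 4b ce f3 4b 8c

RES = [0xec, 0x30, 0x8c, 0x4b, 0xce, 0xf3, 0x4b, 0x8c]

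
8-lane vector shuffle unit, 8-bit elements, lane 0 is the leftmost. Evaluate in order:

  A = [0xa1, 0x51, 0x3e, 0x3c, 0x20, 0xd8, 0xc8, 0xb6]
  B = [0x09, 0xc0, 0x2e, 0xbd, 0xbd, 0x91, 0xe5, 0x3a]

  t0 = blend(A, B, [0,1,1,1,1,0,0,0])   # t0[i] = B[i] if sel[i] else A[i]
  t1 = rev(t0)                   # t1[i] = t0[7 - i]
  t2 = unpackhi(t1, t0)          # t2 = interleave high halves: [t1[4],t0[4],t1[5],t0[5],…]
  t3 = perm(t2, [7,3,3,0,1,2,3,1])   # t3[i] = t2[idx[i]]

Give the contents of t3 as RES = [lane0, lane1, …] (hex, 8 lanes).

RES = [ 0xb6  0xd8  0xd8  0xbd  0xbd  0x2e  0xd8  0xbd ]

t0 = [0xa1, 0xc0, 0x2e, 0xbd, 0xbd, 0xd8, 0xc8, 0xb6]
t1 = [0xb6, 0xc8, 0xd8, 0xbd, 0xbd, 0x2e, 0xc0, 0xa1]
t2 = [0xbd, 0xbd, 0x2e, 0xd8, 0xc0, 0xc8, 0xa1, 0xb6]
t3 = [0xb6, 0xd8, 0xd8, 0xbd, 0xbd, 0x2e, 0xd8, 0xbd]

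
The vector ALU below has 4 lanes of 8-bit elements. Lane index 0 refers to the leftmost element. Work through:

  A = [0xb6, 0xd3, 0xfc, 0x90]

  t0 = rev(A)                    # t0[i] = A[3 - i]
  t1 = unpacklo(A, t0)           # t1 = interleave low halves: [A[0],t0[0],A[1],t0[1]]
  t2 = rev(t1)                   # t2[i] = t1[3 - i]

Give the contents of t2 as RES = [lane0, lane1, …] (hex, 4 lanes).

  t0: 90 fc d3 b6
  t1: b6 90 d3 fc
  t2: fc d3 90 b6

RES = [ 0xfc  0xd3  0x90  0xb6 ]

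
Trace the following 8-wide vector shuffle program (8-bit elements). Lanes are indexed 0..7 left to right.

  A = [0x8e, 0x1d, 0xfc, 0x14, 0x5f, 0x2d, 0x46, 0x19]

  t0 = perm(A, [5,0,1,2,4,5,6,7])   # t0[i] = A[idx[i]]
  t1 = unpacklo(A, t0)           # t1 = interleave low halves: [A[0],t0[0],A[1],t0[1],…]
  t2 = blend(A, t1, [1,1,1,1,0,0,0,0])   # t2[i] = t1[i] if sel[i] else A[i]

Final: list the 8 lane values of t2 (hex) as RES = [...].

RES = [ 0x8e  0x2d  0x1d  0x8e  0x5f  0x2d  0x46  0x19 ]

t0 = [0x2d, 0x8e, 0x1d, 0xfc, 0x5f, 0x2d, 0x46, 0x19]
t1 = [0x8e, 0x2d, 0x1d, 0x8e, 0xfc, 0x1d, 0x14, 0xfc]
t2 = [0x8e, 0x2d, 0x1d, 0x8e, 0x5f, 0x2d, 0x46, 0x19]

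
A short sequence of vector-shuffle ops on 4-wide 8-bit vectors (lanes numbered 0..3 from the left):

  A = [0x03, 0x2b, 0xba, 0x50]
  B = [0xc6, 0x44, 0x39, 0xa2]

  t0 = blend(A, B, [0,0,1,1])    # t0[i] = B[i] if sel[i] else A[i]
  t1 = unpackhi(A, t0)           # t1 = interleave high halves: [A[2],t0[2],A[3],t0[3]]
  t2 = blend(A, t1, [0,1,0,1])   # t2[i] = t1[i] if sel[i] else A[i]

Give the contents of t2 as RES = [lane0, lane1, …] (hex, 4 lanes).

RES = [ 0x03  0x39  0xba  0xa2 ]

  t0: 03 2b 39 a2
  t1: ba 39 50 a2
  t2: 03 39 ba a2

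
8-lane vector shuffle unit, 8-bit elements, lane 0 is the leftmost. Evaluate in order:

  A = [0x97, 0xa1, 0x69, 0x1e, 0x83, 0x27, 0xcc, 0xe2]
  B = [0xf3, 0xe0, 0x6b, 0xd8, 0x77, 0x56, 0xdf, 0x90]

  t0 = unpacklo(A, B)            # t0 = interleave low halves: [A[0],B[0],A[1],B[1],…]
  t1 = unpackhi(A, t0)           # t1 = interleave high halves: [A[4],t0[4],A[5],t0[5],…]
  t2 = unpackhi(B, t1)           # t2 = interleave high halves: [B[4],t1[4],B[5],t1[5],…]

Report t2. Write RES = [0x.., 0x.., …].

RES = [0x77, 0xcc, 0x56, 0x1e, 0xdf, 0xe2, 0x90, 0xd8]

  t0: 97 f3 a1 e0 69 6b 1e d8
  t1: 83 69 27 6b cc 1e e2 d8
  t2: 77 cc 56 1e df e2 90 d8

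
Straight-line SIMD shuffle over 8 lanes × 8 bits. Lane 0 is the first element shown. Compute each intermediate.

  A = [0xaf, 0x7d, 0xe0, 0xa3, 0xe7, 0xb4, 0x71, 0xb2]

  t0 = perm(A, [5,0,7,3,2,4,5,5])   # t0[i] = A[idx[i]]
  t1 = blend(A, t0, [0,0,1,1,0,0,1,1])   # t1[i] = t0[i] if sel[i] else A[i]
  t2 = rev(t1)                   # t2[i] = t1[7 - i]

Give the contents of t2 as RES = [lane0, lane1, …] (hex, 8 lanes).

RES = [ 0xb4  0xb4  0xb4  0xe7  0xa3  0xb2  0x7d  0xaf ]

  t0: b4 af b2 a3 e0 e7 b4 b4
  t1: af 7d b2 a3 e7 b4 b4 b4
  t2: b4 b4 b4 e7 a3 b2 7d af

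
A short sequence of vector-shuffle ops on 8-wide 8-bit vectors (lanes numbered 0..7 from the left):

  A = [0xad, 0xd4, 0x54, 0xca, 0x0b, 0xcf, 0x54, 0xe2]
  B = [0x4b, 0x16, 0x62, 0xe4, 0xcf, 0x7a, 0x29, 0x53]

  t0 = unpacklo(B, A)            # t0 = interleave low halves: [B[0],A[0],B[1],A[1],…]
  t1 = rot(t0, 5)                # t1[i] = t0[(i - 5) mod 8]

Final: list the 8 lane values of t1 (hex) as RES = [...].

RES = [ 0xd4  0x62  0x54  0xe4  0xca  0x4b  0xad  0x16 ]

  t0: 4b ad 16 d4 62 54 e4 ca
  t1: d4 62 54 e4 ca 4b ad 16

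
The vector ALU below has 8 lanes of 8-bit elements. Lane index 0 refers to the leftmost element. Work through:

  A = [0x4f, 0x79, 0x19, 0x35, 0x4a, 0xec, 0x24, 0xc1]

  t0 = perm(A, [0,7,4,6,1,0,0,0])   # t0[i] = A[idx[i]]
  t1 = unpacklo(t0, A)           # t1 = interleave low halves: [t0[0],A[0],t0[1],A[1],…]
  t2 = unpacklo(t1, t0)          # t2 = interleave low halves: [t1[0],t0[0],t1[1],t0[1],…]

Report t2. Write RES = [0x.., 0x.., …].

t0 = [0x4f, 0xc1, 0x4a, 0x24, 0x79, 0x4f, 0x4f, 0x4f]
t1 = [0x4f, 0x4f, 0xc1, 0x79, 0x4a, 0x19, 0x24, 0x35]
t2 = [0x4f, 0x4f, 0x4f, 0xc1, 0xc1, 0x4a, 0x79, 0x24]

RES = [0x4f, 0x4f, 0x4f, 0xc1, 0xc1, 0x4a, 0x79, 0x24]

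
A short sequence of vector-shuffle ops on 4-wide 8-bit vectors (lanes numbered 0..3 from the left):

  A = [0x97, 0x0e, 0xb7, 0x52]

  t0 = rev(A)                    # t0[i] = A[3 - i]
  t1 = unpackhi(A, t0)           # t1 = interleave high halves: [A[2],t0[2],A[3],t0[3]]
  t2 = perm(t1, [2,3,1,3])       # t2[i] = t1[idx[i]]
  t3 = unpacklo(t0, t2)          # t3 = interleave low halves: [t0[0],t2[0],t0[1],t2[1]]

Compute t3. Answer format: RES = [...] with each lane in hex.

RES = [ 0x52  0x52  0xb7  0x97 ]

→ t0 |52|b7|0e|97|
→ t1 |b7|0e|52|97|
→ t2 |52|97|0e|97|
→ t3 |52|52|b7|97|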